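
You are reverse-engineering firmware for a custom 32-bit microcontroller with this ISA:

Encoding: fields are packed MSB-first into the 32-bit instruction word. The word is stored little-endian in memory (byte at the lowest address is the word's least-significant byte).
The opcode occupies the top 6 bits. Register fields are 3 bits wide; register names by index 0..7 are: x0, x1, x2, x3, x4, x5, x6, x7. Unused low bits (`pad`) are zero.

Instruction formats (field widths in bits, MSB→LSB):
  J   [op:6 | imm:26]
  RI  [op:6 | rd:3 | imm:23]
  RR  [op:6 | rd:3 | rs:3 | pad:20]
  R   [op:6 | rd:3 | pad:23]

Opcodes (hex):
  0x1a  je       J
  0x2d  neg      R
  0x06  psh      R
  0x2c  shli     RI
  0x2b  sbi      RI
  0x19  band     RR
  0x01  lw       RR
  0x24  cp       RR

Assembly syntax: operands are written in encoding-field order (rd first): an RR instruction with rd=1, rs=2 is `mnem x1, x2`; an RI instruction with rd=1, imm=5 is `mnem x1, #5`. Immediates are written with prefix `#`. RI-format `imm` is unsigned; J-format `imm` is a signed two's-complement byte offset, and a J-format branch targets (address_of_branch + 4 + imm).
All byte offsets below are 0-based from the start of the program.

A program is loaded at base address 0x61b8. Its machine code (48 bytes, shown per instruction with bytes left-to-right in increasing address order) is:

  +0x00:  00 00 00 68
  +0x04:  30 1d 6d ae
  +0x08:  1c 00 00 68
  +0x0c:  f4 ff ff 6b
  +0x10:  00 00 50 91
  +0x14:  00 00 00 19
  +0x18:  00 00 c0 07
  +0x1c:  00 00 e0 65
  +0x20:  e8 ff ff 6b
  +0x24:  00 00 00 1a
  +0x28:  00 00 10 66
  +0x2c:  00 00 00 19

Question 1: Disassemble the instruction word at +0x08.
+0x08: 1c 00 00 68 ⇒ word 0x6800001c (little)
  top 6b → 0x1a → je [J]
  imm: (w>>0)&0x3ffffff=0x1c → #28

je #28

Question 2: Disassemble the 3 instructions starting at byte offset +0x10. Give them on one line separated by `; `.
+0x10: 00 00 50 91 ⇒ word 0x91500000 (little)
  opcode bits[31:26]=0x24: cp/RR
  rd: (w>>23)&0x7=0x2 → x2
  rs: (w>>20)&0x7=0x5 → x5
+0x14: 00 00 00 19 ⇒ word 0x19000000 (little)
  opcode bits[31:26]=0x6: psh/R
  rd: (w>>23)&0x7=0x2 → x2
+0x18: 00 00 c0 07 ⇒ word 0x07c00000 (little)
  opcode bits[31:26]=0x1: lw/RR
  rd: (w>>23)&0x7=0x7 → x7
  rs: (w>>20)&0x7=0x4 → x4

cp x2, x5; psh x2; lw x7, x4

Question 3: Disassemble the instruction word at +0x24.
off 0x24: read 00 00 00 1a as little → 0x1a000000
  opcode bits[31:26]=0x6: psh/R
  rd@[25:23]=0x4 ⇒ x4

psh x4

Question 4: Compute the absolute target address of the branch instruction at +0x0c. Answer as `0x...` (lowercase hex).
+0x0c: f4 ff ff 6b ⇒ word 0x6bfffff4 (little)
  opcode bits[31:26]=0x1a: je/J
  imm: (w>>0)&0x3ffffff=0x3fffff4 (s26→-12) → #-12
  target = base 0x61b8 + off 0x0c + 4 + imm -12 = 0x61bc

0x61bc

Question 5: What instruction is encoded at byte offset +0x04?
@+04  little-endian(30 1d 6d ae) = 0xae6d1d30
  top 6b → 0x2b → sbi [RI]
  [25:23] rd=4 = x4
  [22:0] imm=7150896 = #7150896

sbi x4, #7150896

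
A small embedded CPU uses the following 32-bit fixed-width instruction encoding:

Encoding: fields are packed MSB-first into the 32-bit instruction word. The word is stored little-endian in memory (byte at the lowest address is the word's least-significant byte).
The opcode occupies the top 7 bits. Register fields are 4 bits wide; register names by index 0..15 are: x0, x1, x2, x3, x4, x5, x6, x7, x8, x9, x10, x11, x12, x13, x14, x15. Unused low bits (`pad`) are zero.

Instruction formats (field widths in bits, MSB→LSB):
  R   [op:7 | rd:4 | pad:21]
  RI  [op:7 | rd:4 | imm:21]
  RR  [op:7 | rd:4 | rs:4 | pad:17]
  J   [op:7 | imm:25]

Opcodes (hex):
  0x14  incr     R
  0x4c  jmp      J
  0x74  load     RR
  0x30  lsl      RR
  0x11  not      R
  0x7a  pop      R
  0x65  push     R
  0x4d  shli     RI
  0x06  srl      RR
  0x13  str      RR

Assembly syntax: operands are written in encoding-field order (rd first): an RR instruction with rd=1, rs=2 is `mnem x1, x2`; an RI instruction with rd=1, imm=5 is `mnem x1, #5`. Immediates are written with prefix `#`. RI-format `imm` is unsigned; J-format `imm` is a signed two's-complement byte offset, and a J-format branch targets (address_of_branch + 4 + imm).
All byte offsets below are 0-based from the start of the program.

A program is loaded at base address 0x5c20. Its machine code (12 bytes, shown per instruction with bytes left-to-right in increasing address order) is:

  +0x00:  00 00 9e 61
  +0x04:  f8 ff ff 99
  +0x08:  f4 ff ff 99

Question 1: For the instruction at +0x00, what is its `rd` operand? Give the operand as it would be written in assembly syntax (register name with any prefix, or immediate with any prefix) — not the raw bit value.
x12

+0x00: 00 00 9e 61 ⇒ word 0x619e0000 (little)
  op=0x619e0000>>25=0x30 ⇒ lsl (RR)
  [24:21] rd=12 = x12
  [20:17] rs=15 = x15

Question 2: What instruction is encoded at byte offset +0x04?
off 0x04: read f8 ff ff 99 as little → 0x99fffff8
  opcode bits[31:25]=0x4c: jmp/J
  imm: (w>>0)&0x1ffffff=0x1fffff8 (s25→-8) → #-8

jmp #-8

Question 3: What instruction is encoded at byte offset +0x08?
jmp #-12

off 0x08: read f4 ff ff 99 as little → 0x99fffff4
  opcode bits[31:25]=0x4c: jmp/J
  imm: (w>>0)&0x1ffffff=0x1fffff4 (s25→-12) → #-12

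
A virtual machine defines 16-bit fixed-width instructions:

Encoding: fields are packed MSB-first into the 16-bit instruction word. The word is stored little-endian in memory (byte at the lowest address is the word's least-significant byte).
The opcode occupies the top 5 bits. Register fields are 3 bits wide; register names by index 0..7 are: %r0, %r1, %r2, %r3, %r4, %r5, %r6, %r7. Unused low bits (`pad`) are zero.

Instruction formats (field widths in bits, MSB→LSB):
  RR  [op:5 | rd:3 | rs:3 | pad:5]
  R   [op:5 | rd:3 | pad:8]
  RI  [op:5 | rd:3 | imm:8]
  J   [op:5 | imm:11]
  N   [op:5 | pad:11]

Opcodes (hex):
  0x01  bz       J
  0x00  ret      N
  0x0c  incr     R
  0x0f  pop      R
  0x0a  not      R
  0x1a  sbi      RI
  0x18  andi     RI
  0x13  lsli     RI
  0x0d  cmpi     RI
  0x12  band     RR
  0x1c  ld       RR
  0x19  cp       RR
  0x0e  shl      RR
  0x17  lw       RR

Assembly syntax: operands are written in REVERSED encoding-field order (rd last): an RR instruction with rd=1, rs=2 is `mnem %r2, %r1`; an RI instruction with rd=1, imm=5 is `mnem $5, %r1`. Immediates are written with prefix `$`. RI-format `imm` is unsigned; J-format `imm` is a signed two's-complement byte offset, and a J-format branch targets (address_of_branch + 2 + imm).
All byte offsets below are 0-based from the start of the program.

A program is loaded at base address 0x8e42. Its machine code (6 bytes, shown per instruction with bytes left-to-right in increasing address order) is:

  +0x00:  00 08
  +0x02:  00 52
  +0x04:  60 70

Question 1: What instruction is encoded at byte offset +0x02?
not %r2

@+02  little-endian(00 52) = 0x5200
  op=0x5200>>11=0xa ⇒ not (R)
  rd: (w>>8)&0x7=0x2 → %r2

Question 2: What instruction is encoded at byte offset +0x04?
[04] 60 70 → 0x7060
  top 5b → 0xe → shl [RR]
  rd: (w>>8)&0x7=0x0 → %r0
  rs: (w>>5)&0x7=0x3 → %r3

shl %r3, %r0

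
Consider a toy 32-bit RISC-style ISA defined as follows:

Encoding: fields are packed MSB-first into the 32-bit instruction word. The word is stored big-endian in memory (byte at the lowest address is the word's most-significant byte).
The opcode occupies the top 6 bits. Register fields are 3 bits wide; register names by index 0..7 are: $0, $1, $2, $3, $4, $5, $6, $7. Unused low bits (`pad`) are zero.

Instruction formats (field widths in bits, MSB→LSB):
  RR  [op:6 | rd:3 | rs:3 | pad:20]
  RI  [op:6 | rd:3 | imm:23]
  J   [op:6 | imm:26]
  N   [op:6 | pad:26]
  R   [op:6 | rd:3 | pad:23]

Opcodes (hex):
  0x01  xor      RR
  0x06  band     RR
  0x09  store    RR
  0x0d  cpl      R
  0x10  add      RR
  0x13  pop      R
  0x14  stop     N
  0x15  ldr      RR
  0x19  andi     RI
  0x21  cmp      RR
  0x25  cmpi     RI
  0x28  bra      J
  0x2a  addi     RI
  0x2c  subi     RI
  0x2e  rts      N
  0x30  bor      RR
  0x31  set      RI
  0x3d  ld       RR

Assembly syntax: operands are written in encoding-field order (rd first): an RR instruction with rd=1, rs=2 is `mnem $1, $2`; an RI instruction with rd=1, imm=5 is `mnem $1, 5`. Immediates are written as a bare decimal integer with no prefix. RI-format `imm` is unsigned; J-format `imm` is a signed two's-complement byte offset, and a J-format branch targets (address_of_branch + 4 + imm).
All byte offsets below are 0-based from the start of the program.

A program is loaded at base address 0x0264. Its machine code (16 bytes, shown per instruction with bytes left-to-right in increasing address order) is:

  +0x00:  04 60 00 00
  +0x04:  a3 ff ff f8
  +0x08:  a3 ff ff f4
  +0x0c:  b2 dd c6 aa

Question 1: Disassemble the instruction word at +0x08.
bra -12

off 0x08: read a3 ff ff f4 as big → 0xa3fffff4
  top 6b → 0x28 → bra [J]
  imm@[25:0]=0x3fffff4 (s26→-12) ⇒ -12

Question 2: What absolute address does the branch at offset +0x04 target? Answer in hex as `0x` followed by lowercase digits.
0x0264

off 0x04: read a3 ff ff f8 as big → 0xa3fffff8
  op=0xa3fffff8>>26=0x28 ⇒ bra (J)
  [25:0] imm=67108856 (s26→-8) = -8
  target = base 0x0264 + off 0x04 + 4 + imm -8 = 0x0264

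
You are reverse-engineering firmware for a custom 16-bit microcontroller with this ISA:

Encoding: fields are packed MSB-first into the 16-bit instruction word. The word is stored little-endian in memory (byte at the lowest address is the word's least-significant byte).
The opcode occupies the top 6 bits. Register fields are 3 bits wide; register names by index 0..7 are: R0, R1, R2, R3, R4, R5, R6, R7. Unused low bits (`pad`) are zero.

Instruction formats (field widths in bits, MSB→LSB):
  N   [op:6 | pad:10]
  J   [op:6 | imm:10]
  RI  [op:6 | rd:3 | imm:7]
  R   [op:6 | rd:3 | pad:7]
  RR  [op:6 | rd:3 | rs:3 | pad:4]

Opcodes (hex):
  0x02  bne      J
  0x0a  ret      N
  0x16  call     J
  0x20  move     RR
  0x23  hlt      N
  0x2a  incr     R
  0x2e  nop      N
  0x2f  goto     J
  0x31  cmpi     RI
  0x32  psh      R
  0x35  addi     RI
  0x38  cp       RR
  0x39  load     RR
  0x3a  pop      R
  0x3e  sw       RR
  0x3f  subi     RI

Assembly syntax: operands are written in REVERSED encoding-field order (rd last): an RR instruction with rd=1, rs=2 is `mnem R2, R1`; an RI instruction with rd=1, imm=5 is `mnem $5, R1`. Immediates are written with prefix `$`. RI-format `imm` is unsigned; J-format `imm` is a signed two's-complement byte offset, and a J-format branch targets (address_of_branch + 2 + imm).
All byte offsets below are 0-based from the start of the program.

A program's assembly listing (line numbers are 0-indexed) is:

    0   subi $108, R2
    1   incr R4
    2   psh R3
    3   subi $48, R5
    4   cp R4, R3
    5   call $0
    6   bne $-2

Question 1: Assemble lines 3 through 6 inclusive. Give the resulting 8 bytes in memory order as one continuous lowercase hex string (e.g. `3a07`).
line 3 (subi): pack op=0x3f:6|rd=5:3|imm=48:7 = 0xfeb0; little→ b0 fe
line 4 (cp): pack op=0x38:6|rd=3:3|rs=4:3|pad=0:4 = 0xe1c0; little→ c0 e1
line 5 (call): pack op=0x16:6|imm=0:10 = 0x5800; little→ 00 58
line 6 (bne): pack op=0x2:6|imm=-2:10 = 0x0bfe; little→ fe 0b

b0fec0e10058fe0b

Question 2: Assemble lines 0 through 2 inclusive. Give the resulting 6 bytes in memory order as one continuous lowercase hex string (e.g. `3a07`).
6cfd00aa80c9

0. subi fields op=0x3f:6|rd=2:3|imm=108:7 → word fd6ch → 6c fd
1. incr fields op=0x2a:6|rd=4:3|pad=0:7 → word aa00h → 00 aa
2. psh fields op=0x32:6|rd=3:3|pad=0:7 → word c980h → 80 c9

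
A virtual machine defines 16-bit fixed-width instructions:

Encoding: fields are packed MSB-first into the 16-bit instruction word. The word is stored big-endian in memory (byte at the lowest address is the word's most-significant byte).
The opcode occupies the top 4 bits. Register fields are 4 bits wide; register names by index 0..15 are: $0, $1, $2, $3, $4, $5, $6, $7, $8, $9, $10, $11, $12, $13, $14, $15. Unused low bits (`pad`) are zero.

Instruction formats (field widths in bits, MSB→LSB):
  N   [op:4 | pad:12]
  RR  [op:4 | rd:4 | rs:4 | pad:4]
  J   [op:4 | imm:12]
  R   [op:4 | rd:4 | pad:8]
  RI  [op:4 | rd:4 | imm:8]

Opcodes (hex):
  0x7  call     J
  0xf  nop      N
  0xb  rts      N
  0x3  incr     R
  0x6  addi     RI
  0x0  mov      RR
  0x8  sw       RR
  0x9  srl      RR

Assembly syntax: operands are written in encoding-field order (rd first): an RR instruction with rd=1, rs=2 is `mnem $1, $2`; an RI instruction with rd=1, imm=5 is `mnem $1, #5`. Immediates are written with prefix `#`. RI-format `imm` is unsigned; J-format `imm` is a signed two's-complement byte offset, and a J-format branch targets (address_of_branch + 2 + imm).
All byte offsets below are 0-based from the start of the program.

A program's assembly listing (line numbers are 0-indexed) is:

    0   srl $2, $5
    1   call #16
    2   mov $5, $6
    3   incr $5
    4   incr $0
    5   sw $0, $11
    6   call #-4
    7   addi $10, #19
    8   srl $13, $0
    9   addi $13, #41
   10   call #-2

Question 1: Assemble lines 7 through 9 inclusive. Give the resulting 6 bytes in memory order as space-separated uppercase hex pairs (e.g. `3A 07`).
6A 13 9D 00 6D 29

line 7 (addi): pack op=0x6:4|rd=10:4|imm=19:8 = 0x6a13; big→ 6a 13
line 8 (srl): pack op=0x9:4|rd=13:4|rs=0:4|pad=0:4 = 0x9d00; big→ 9d 00
line 9 (addi): pack op=0x6:4|rd=13:4|imm=41:8 = 0x6d29; big→ 6d 29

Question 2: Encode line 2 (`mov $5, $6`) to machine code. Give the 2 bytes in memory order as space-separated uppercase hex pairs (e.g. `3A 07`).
L2: mov op=0x0:4|rd=5:4|rs=6:4|pad=0:4 ⇒ 0x0560 ⇒ big 05 60

05 60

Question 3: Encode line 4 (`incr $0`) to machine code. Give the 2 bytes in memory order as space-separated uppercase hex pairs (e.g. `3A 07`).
30 00

4. incr fields op=0x3:4|rd=0:4|pad=0:8 → word 3000h → 30 00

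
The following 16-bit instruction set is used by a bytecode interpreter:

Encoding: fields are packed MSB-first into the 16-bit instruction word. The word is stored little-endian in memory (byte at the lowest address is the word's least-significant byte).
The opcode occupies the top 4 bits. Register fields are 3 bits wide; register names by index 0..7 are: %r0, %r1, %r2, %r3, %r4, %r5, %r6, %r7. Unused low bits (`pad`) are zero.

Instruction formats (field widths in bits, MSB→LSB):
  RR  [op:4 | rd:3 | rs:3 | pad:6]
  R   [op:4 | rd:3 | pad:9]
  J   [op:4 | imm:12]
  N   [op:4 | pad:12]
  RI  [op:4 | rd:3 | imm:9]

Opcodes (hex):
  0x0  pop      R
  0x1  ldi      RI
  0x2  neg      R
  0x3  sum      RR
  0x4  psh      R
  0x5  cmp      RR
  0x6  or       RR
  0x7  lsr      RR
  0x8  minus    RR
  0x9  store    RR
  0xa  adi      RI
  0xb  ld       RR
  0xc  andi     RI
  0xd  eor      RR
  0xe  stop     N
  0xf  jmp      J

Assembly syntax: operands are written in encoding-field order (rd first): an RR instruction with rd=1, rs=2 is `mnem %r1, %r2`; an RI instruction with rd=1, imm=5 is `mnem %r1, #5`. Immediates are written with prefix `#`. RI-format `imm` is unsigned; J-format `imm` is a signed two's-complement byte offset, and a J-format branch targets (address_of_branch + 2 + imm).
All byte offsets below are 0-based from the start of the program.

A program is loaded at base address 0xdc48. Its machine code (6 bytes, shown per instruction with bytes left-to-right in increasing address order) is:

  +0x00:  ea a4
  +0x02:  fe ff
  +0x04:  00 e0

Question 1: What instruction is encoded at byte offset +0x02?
jmp #-2

+0x02: fe ff ⇒ word 0xfffe (little)
  opcode bits[15:12]=0xf: jmp/J
  imm@[11:0]=0xffe (s12→-2) ⇒ #-2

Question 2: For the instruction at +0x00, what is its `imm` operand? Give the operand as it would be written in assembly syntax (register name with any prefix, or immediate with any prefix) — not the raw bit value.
@+00  little-endian(ea a4) = 0xa4ea
  op=0xa4ea>>12=0xa ⇒ adi (RI)
  rd@[11:9]=0x2 ⇒ %r2
  imm@[8:0]=0xea ⇒ #234

#234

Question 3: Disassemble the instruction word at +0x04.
stop

@+04  little-endian(00 e0) = 0xe000
  opcode bits[15:12]=0xe: stop/N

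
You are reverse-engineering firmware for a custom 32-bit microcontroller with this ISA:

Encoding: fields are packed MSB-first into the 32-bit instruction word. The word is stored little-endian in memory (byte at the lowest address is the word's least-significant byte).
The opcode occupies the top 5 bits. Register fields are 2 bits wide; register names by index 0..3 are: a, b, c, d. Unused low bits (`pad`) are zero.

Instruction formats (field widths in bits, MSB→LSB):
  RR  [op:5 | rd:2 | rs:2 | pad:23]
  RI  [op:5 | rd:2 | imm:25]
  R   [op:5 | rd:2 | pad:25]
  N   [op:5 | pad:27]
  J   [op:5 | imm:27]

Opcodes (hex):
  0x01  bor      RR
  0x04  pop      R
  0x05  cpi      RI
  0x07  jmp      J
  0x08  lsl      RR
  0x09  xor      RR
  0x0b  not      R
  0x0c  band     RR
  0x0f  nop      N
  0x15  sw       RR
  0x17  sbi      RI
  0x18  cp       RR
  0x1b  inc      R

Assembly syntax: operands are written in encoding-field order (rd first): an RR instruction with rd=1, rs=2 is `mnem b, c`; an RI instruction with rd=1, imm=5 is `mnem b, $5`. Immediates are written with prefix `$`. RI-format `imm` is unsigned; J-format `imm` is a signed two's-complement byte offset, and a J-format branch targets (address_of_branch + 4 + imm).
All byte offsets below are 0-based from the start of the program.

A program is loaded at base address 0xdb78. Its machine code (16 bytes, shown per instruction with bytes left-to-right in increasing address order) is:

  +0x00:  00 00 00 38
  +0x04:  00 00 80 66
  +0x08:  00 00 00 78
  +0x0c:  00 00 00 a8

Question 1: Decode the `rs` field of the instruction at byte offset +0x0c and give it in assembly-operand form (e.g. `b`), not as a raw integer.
a

off 0x0c: read 00 00 00 a8 as little → 0xa8000000
  op=0xa8000000>>27=0x15 ⇒ sw (RR)
  rd@[26:25]=0x0 ⇒ a
  rs@[24:23]=0x0 ⇒ a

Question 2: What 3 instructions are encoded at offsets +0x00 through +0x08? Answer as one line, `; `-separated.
[00] 00 00 00 38 → 0x38000000
  top 5b → 0x7 → jmp [J]
  imm: (w>>0)&0x7ffffff=0x0 → $0
[04] 00 00 80 66 → 0x66800000
  top 5b → 0xc → band [RR]
  rd: (w>>25)&0x3=0x3 → d
  rs: (w>>23)&0x3=0x1 → b
[08] 00 00 00 78 → 0x78000000
  top 5b → 0xf → nop [N]

jmp $0; band d, b; nop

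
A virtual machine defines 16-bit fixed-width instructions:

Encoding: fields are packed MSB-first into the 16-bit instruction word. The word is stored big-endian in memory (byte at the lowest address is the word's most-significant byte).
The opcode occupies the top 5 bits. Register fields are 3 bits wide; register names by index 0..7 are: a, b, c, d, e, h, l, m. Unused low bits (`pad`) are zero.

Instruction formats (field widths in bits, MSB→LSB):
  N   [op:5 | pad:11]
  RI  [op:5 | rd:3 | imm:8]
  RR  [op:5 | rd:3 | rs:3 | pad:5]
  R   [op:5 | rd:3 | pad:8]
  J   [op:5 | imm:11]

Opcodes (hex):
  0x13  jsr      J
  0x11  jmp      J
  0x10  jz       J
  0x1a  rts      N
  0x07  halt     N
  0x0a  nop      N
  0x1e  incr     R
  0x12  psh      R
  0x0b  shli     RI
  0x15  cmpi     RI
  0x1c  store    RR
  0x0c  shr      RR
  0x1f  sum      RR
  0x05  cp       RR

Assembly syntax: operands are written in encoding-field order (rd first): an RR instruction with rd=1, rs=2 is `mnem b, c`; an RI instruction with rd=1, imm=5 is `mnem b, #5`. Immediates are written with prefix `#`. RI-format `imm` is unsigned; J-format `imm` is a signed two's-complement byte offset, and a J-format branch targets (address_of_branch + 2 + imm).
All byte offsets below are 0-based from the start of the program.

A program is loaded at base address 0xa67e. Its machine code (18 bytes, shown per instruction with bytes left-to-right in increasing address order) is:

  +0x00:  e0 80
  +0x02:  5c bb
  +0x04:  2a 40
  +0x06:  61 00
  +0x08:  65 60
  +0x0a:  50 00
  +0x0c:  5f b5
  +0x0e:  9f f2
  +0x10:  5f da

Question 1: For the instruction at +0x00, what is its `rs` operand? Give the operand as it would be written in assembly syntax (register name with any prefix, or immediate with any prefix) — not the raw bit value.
e

+0x00: e0 80 ⇒ word 0xe080 (big)
  top 5b → 0x1c → store [RR]
  rd@[10:8]=0x0 ⇒ a
  rs@[7:5]=0x4 ⇒ e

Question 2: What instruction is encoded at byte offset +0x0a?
nop

@+0a  big-endian(50 00) = 0x5000
  op=0x5000>>11=0xa ⇒ nop (N)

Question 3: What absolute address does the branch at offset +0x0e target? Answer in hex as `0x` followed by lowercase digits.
@+0e  big-endian(9f f2) = 0x9ff2
  opcode bits[15:11]=0x13: jsr/J
  imm: (w>>0)&0x7ff=0x7f2 (s11→-14) → #-14
  target = base 0xa67e + off 0x0e + 2 + imm -14 = 0xa680

0xa680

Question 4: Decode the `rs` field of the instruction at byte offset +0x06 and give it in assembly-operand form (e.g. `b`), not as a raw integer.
a

@+06  big-endian(61 00) = 0x6100
  top 5b → 0xc → shr [RR]
  rd: (w>>8)&0x7=0x1 → b
  rs: (w>>5)&0x7=0x0 → a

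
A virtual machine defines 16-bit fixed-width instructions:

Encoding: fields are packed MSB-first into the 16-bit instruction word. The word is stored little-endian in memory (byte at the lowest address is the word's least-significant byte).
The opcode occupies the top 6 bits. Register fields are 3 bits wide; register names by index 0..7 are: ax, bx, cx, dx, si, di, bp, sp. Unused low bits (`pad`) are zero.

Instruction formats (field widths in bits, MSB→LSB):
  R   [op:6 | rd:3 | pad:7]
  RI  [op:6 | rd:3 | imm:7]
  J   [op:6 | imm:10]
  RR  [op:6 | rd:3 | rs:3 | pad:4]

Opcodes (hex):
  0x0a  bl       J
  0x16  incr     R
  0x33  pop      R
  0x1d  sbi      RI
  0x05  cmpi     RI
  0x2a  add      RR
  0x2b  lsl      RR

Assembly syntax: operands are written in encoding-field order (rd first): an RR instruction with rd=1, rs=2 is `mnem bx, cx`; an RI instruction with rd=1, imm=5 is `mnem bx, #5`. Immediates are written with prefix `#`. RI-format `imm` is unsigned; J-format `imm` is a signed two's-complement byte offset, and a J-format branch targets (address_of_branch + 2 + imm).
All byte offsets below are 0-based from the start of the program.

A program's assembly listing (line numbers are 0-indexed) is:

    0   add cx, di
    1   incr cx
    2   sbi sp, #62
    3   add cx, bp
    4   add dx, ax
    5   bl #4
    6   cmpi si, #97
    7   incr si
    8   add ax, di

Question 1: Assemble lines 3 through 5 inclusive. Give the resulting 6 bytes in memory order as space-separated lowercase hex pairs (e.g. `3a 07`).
60 a9 80 a9 04 28

line 3 (add): pack op=0x2a:6|rd=2:3|rs=6:3|pad=0:4 = 0xa960; little→ 60 a9
line 4 (add): pack op=0x2a:6|rd=3:3|rs=0:3|pad=0:4 = 0xa980; little→ 80 a9
line 5 (bl): pack op=0xa:6|imm=4:10 = 0x2804; little→ 04 28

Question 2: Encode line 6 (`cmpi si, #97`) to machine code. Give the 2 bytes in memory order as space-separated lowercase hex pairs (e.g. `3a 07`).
L6: cmpi op=0x5:6|rd=4:3|imm=97:7 ⇒ 0x1661 ⇒ little 61 16

61 16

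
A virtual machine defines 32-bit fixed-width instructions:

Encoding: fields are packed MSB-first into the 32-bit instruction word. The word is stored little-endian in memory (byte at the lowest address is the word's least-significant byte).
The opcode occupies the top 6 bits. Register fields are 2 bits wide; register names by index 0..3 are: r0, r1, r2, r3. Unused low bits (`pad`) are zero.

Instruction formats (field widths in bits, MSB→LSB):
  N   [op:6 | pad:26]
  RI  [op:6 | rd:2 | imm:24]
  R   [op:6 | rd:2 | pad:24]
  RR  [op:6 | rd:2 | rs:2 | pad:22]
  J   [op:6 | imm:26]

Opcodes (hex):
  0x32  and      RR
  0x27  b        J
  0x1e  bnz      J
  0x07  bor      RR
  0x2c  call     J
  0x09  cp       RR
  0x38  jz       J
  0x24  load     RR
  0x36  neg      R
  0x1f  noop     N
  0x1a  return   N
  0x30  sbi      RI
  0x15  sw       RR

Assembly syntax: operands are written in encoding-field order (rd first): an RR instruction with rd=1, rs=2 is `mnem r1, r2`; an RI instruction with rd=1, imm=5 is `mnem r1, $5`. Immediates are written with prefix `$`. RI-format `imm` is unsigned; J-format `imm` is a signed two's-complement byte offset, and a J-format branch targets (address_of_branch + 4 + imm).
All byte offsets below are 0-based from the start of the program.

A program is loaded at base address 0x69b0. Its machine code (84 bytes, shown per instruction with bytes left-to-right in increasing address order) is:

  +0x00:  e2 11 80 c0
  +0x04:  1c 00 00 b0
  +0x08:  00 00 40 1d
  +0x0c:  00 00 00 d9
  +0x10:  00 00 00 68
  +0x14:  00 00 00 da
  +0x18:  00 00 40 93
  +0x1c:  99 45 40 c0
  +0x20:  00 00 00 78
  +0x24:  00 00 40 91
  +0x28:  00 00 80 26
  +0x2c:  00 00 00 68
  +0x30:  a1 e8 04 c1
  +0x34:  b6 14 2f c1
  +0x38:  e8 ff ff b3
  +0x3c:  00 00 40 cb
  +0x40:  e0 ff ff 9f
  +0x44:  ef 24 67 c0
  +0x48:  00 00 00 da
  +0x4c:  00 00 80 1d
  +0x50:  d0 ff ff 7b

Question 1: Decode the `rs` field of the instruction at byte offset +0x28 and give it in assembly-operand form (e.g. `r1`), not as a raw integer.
r2

@+28  little-endian(00 00 80 26) = 0x26800000
  top 6b → 0x9 → cp [RR]
  [25:24] rd=2 = r2
  [23:22] rs=2 = r2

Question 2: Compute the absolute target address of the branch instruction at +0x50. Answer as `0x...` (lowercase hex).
+0x50: d0 ff ff 7b ⇒ word 0x7bffffd0 (little)
  op=0x7bffffd0>>26=0x1e ⇒ bnz (J)
  imm: (w>>0)&0x3ffffff=0x3ffffd0 (s26→-48) → $-48
  target = base 0x69b0 + off 0x50 + 4 + imm -48 = 0x69d4

0x69d4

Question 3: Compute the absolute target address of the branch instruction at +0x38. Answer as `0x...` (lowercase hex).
0x69d4

@+38  little-endian(e8 ff ff b3) = 0xb3ffffe8
  opcode bits[31:26]=0x2c: call/J
  imm@[25:0]=0x3ffffe8 (s26→-24) ⇒ $-24
  target = base 0x69b0 + off 0x38 + 4 + imm -24 = 0x69d4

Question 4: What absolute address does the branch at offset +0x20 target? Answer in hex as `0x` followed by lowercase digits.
0x69d4

[20] 00 00 00 78 → 0x78000000
  opcode bits[31:26]=0x1e: bnz/J
  imm@[25:0]=0x0 ⇒ $0
  target = base 0x69b0 + off 0x20 + 4 + imm 0 = 0x69d4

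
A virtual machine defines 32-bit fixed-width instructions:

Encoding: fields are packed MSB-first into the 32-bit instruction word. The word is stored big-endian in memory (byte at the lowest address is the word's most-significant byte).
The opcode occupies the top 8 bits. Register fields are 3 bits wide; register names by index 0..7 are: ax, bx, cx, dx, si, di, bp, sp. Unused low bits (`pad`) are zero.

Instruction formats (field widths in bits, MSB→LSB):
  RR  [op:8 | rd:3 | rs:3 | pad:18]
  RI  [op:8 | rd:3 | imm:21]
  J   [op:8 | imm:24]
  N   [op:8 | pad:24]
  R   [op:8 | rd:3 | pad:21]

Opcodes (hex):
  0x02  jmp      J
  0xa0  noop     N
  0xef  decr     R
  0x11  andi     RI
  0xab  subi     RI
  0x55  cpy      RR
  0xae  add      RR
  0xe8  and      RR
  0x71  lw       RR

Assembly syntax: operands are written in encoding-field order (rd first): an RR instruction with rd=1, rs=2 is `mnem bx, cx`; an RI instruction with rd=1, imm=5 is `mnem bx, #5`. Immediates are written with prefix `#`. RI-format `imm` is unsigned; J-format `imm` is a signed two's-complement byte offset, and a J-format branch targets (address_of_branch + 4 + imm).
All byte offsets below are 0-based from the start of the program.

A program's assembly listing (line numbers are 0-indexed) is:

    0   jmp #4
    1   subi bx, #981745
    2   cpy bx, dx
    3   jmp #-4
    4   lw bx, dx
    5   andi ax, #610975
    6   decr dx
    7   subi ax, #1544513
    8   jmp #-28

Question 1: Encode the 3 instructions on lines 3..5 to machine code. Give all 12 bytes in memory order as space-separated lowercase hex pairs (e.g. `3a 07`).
02 ff ff fc 71 2c 00 00 11 09 52 9f

L3: jmp op=0x2:8|imm=-4:24 ⇒ 0x02fffffc ⇒ big 02 ff ff fc
L4: lw op=0x71:8|rd=1:3|rs=3:3|pad=0:18 ⇒ 0x712c0000 ⇒ big 71 2c 00 00
L5: andi op=0x11:8|rd=0:3|imm=610975:21 ⇒ 0x1109529f ⇒ big 11 09 52 9f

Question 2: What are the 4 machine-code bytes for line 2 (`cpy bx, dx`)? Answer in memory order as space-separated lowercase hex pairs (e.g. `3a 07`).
line 2 (cpy): pack op=0x55:8|rd=1:3|rs=3:3|pad=0:18 = 0x552c0000; big→ 55 2c 00 00

55 2c 00 00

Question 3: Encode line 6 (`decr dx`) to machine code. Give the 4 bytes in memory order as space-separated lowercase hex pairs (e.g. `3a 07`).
ef 60 00 00

6. decr fields op=0xef:8|rd=3:3|pad=0:21 → word ef600000h → ef 60 00 00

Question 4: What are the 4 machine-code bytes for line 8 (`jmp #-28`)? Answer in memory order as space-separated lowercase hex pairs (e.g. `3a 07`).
02 ff ff e4

line 8 (jmp): pack op=0x2:8|imm=-28:24 = 0x02ffffe4; big→ 02 ff ff e4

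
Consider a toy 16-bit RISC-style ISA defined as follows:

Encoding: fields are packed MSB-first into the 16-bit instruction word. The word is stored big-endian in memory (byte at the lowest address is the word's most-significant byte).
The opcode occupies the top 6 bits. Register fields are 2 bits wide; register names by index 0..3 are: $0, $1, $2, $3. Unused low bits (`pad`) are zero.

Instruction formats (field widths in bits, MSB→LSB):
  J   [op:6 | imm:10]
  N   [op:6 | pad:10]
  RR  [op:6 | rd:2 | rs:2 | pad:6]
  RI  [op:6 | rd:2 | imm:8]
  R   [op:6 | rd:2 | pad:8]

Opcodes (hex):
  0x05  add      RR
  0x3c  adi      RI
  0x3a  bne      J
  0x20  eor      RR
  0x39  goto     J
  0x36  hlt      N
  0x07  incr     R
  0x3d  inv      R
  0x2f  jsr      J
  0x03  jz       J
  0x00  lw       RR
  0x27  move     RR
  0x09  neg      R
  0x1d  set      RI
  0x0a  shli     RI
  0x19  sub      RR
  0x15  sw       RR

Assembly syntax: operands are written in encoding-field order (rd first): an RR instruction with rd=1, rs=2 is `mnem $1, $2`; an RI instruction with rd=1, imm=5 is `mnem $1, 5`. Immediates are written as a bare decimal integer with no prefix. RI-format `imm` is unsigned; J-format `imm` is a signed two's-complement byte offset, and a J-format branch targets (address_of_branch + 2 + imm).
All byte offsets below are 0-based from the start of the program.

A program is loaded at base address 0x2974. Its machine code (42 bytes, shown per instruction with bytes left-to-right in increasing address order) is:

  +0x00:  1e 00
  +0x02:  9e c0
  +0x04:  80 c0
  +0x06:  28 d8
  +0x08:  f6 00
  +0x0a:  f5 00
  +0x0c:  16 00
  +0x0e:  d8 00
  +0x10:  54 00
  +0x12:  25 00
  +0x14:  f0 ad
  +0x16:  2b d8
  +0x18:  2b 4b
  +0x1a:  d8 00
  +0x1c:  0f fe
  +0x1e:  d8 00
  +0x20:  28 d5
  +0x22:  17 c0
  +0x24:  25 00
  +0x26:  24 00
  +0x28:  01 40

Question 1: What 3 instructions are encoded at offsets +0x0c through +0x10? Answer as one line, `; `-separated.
add $2, $0; hlt; sw $0, $0

@+0c  big-endian(16 00) = 0x1600
  op=0x1600>>10=0x5 ⇒ add (RR)
  rd: (w>>8)&0x3=0x2 → $2
  rs: (w>>6)&0x3=0x0 → $0
@+0e  big-endian(d8 00) = 0xd800
  op=0xd800>>10=0x36 ⇒ hlt (N)
@+10  big-endian(54 00) = 0x5400
  op=0x5400>>10=0x15 ⇒ sw (RR)
  rd: (w>>8)&0x3=0x0 → $0
  rs: (w>>6)&0x3=0x0 → $0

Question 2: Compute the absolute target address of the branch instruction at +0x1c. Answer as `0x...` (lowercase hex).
[1c] 0f fe → 0x0ffe
  opcode bits[15:10]=0x3: jz/J
  [9:0] imm=1022 (s10→-2) = -2
  target = base 0x2974 + off 0x1c + 2 + imm -2 = 0x2990

0x2990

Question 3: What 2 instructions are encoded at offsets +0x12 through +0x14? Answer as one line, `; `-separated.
neg $1; adi $0, 173

off 0x12: read 25 00 as big → 0x2500
  op=0x2500>>10=0x9 ⇒ neg (R)
  rd: (w>>8)&0x3=0x1 → $1
off 0x14: read f0 ad as big → 0xf0ad
  op=0xf0ad>>10=0x3c ⇒ adi (RI)
  rd: (w>>8)&0x3=0x0 → $0
  imm: (w>>0)&0xff=0xad → 173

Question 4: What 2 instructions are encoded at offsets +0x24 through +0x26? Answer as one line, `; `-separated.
neg $1; neg $0

[24] 25 00 → 0x2500
  top 6b → 0x9 → neg [R]
  rd@[9:8]=0x1 ⇒ $1
[26] 24 00 → 0x2400
  top 6b → 0x9 → neg [R]
  rd@[9:8]=0x0 ⇒ $0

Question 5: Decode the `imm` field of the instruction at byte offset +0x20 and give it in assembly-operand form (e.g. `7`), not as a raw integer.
[20] 28 d5 → 0x28d5
  top 6b → 0xa → shli [RI]
  [9:8] rd=0 = $0
  [7:0] imm=213 = 213

213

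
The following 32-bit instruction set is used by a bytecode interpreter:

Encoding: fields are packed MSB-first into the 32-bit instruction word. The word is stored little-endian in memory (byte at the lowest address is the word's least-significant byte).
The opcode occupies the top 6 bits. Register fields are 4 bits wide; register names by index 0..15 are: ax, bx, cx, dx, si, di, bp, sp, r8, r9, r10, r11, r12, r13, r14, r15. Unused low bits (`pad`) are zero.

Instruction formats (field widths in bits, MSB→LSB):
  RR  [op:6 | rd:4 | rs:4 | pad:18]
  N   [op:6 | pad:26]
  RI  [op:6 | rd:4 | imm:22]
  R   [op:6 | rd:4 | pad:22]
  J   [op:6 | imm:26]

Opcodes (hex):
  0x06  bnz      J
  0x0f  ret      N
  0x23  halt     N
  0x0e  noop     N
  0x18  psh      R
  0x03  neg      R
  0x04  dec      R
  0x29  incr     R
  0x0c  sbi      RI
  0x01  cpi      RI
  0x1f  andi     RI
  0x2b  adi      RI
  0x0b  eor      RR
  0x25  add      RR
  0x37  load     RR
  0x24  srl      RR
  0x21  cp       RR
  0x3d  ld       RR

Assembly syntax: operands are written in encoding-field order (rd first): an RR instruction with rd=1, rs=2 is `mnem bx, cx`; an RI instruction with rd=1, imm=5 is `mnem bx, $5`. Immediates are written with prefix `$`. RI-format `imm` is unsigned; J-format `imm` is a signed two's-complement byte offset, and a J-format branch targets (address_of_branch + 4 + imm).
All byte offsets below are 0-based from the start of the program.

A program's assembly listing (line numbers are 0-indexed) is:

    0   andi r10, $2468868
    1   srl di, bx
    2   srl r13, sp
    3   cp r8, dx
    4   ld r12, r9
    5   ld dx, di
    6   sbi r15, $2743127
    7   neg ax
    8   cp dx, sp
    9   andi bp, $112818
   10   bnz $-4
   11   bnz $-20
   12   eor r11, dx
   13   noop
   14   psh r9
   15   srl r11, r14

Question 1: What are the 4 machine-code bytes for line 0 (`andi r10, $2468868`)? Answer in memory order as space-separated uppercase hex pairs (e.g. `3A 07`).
04 AC A5 7E

L0: andi op=0x1f:6|rd=10:4|imm=2468868:22 ⇒ 0x7ea5ac04 ⇒ little 04 ac a5 7e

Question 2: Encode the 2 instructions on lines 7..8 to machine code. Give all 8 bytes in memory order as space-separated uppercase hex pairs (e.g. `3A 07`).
L7: neg op=0x3:6|rd=0:4|pad=0:22 ⇒ 0x0c000000 ⇒ little 00 00 00 0c
L8: cp op=0x21:6|rd=3:4|rs=7:4|pad=0:18 ⇒ 0x84dc0000 ⇒ little 00 00 dc 84

00 00 00 0C 00 00 DC 84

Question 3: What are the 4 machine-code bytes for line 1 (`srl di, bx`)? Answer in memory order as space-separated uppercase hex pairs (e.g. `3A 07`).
L1: srl op=0x24:6|rd=5:4|rs=1:4|pad=0:18 ⇒ 0x91440000 ⇒ little 00 00 44 91

00 00 44 91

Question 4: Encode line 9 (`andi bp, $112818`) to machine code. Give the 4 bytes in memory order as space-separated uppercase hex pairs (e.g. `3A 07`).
line 9 (andi): pack op=0x1f:6|rd=6:4|imm=112818:22 = 0x7d81b8b2; little→ b2 b8 81 7d

B2 B8 81 7D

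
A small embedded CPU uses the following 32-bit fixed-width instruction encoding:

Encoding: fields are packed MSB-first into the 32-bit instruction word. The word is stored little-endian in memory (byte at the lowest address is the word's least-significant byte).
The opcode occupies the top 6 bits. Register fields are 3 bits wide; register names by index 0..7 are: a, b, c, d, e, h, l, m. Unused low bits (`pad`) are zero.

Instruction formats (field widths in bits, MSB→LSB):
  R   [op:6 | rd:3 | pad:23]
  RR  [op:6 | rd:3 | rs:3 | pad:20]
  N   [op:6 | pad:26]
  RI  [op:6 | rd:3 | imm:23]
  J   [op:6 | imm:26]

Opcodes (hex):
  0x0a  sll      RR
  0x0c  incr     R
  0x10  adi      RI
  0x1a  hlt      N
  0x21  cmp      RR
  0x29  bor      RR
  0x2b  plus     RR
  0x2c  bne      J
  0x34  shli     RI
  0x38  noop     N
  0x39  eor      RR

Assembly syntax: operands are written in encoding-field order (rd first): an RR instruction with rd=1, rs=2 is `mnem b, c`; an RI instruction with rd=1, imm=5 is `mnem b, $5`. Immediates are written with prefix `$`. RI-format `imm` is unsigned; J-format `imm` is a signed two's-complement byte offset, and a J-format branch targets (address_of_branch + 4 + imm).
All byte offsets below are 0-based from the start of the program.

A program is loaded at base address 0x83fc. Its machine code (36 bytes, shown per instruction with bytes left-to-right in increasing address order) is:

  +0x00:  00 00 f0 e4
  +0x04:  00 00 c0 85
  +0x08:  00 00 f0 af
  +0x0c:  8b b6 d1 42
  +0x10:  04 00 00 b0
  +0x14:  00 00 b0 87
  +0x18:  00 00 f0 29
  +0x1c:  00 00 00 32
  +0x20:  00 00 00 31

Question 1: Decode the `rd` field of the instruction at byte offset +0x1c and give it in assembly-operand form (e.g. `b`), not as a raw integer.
e

[1c] 00 00 00 32 → 0x32000000
  op=0x32000000>>26=0xc ⇒ incr (R)
  rd@[25:23]=0x4 ⇒ e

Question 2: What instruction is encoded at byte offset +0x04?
+0x04: 00 00 c0 85 ⇒ word 0x85c00000 (little)
  opcode bits[31:26]=0x21: cmp/RR
  rd: (w>>23)&0x7=0x3 → d
  rs: (w>>20)&0x7=0x4 → e

cmp d, e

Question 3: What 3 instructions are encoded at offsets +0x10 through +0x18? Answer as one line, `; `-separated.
bne $4; cmp m, d; sll d, m

+0x10: 04 00 00 b0 ⇒ word 0xb0000004 (little)
  top 6b → 0x2c → bne [J]
  imm: (w>>0)&0x3ffffff=0x4 → $4
+0x14: 00 00 b0 87 ⇒ word 0x87b00000 (little)
  top 6b → 0x21 → cmp [RR]
  rd: (w>>23)&0x7=0x7 → m
  rs: (w>>20)&0x7=0x3 → d
+0x18: 00 00 f0 29 ⇒ word 0x29f00000 (little)
  top 6b → 0xa → sll [RR]
  rd: (w>>23)&0x7=0x3 → d
  rs: (w>>20)&0x7=0x7 → m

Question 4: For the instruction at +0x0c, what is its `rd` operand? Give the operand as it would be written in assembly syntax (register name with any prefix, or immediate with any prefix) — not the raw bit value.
@+0c  little-endian(8b b6 d1 42) = 0x42d1b68b
  opcode bits[31:26]=0x10: adi/RI
  [25:23] rd=5 = h
  [22:0] imm=5355147 = $5355147

h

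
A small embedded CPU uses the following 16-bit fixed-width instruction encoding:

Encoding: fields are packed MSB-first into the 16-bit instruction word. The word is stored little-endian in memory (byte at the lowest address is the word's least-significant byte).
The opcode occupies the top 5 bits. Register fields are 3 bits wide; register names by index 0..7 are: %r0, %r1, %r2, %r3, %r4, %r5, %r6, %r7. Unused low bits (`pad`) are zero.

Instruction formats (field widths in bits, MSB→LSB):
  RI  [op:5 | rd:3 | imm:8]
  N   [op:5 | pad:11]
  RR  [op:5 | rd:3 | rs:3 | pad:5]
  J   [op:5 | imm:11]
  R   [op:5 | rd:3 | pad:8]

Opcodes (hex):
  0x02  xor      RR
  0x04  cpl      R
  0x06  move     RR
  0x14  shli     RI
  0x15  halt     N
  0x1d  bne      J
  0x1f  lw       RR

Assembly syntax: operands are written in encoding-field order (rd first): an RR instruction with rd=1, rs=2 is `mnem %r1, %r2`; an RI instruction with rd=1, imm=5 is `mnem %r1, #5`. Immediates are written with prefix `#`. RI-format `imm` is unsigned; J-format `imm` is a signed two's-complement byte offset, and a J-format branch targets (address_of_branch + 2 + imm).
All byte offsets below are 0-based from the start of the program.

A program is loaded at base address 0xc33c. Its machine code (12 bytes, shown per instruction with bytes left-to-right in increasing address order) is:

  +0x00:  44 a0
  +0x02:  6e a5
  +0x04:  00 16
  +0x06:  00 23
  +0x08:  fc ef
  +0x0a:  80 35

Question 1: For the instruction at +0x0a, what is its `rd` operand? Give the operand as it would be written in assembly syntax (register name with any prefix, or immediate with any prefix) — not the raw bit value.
%r5

@+0a  little-endian(80 35) = 0x3580
  top 5b → 0x6 → move [RR]
  rd@[10:8]=0x5 ⇒ %r5
  rs@[7:5]=0x4 ⇒ %r4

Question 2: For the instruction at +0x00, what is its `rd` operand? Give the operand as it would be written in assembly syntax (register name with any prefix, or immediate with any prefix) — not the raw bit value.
[00] 44 a0 → 0xa044
  opcode bits[15:11]=0x14: shli/RI
  rd@[10:8]=0x0 ⇒ %r0
  imm@[7:0]=0x44 ⇒ #68

%r0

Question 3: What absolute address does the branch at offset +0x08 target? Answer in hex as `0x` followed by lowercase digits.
+0x08: fc ef ⇒ word 0xeffc (little)
  top 5b → 0x1d → bne [J]
  [10:0] imm=2044 (s11→-4) = #-4
  target = base 0xc33c + off 0x08 + 2 + imm -4 = 0xc342

0xc342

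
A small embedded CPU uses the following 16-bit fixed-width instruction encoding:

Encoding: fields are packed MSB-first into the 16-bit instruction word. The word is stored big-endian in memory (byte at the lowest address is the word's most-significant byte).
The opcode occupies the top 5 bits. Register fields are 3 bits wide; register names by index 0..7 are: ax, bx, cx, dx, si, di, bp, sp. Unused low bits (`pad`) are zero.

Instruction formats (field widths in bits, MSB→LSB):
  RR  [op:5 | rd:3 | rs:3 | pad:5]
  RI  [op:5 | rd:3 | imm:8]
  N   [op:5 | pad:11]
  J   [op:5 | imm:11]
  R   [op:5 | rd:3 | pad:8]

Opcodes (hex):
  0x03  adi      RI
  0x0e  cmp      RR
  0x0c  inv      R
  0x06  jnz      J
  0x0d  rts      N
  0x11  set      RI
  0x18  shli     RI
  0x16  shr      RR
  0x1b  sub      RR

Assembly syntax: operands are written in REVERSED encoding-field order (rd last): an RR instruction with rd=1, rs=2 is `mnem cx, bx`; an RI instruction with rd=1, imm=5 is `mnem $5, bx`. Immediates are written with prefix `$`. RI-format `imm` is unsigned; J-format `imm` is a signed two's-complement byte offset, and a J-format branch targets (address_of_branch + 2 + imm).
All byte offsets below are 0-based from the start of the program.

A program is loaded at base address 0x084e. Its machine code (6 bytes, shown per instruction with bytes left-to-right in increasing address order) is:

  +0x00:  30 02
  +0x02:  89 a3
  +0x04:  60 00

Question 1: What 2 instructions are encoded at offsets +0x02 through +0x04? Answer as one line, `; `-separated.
[02] 89 a3 → 0x89a3
  top 5b → 0x11 → set [RI]
  rd@[10:8]=0x1 ⇒ bx
  imm@[7:0]=0xa3 ⇒ $163
[04] 60 00 → 0x6000
  top 5b → 0xc → inv [R]
  rd@[10:8]=0x0 ⇒ ax

set $163, bx; inv ax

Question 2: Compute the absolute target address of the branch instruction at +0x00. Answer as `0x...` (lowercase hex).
0x0852

[00] 30 02 → 0x3002
  op=0x3002>>11=0x6 ⇒ jnz (J)
  imm@[10:0]=0x2 ⇒ $2
  target = base 0x084e + off 0x00 + 2 + imm 2 = 0x0852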